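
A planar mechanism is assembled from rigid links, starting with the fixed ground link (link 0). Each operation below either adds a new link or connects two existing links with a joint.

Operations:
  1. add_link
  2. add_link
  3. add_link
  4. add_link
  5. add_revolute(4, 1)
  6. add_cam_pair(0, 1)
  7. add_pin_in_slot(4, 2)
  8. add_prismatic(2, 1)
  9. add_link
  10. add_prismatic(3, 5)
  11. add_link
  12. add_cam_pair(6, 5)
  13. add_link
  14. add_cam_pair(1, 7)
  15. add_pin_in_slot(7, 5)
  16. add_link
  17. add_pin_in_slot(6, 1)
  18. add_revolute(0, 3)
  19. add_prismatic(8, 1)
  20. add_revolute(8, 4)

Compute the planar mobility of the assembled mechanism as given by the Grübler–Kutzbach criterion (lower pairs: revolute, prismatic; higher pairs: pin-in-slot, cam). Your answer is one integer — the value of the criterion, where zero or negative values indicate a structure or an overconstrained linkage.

ground; <1,0,0>
#1 <2,0,0>
#2 <3,0,0>
#3 <4,0,0>
#4 <5,0,0>
R:4↔1 J1 <5,1,0>
C:0↔1 J2 <5,1,1>
PS:4↔2 J2 <5,1,2>
P:2↔1 J1 <5,2,2>
#5 <6,2,2>
P:3↔5 J1 <6,3,2>
#6 <7,3,2>
C:6↔5 J2 <7,3,3>
#7 <8,3,3>
C:1↔7 J2 <8,3,4>
PS:7↔5 J2 <8,3,5>
#8 <9,3,5>
PS:6↔1 J2 <9,3,6>
R:0↔3 J1 <9,4,6>
P:8↔1 J1 <9,5,6>
R:8↔4 J1 <9,6,6>
3×8 − 2×6 − 1×6 = 6

M = 6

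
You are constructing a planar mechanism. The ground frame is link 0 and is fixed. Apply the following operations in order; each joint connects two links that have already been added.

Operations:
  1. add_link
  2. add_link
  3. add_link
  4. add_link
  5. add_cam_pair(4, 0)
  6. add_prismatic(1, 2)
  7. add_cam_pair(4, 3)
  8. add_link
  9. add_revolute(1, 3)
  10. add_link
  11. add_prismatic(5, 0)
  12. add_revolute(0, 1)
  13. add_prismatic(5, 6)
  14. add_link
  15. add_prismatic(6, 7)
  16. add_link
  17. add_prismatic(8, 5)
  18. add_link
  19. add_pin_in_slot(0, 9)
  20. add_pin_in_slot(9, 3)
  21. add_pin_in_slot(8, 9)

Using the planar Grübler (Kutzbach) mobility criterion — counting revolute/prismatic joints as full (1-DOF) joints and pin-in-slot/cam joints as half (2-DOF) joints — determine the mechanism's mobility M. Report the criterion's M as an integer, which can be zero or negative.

M = 8

L=1 J1=0 J2=0
add link → L=2 J1=0 J2=0
add link → L=3 J1=0 J2=0
add link → L=4 J1=0 J2=0
add link → L=5 J1=0 J2=0
C@4,0 dof=2 J2 → L=5 J1=0 J2=1
P@1,2 dof=1 J1 → L=5 J1=1 J2=1
C@4,3 dof=2 J2 → L=5 J1=1 J2=2
add link → L=6 J1=1 J2=2
R@1,3 dof=1 J1 → L=6 J1=2 J2=2
add link → L=7 J1=2 J2=2
P@5,0 dof=1 J1 → L=7 J1=3 J2=2
R@0,1 dof=1 J1 → L=7 J1=4 J2=2
P@5,6 dof=1 J1 → L=7 J1=5 J2=2
add link → L=8 J1=5 J2=2
P@6,7 dof=1 J1 → L=8 J1=6 J2=2
add link → L=9 J1=6 J2=2
P@8,5 dof=1 J1 → L=9 J1=7 J2=2
add link → L=10 J1=7 J2=2
PS@0,9 dof=2 J2 → L=10 J1=7 J2=3
PS@9,3 dof=2 J2 → L=10 J1=7 J2=4
PS@8,9 dof=2 J2 → L=10 J1=7 J2=5
M=3(L−1)−2J1−J2=3·9−2·7−5=8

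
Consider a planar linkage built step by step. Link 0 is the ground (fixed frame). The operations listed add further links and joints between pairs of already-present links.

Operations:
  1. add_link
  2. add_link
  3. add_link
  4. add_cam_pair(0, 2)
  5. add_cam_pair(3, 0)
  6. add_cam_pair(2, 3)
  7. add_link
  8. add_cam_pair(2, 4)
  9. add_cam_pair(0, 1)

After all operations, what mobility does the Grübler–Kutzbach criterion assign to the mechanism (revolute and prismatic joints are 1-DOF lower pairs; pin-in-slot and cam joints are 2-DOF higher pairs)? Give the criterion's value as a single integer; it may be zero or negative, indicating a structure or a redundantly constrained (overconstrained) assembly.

link 0 = ground. State L|J1|J2 = 1|0|0
+link1  2|0|0
+link2  3|0|0
+link3  4|0|0
C(0,2) f=2→J2  4|0|1
C(3,0) f=2→J2  4|0|2
C(2,3) f=2→J2  4|0|3
+link4  5|0|3
C(2,4) f=2→J2  5|0|4
C(0,1) f=2→J2  5|0|5
M = 3(5−1)−2·0−5 = 12−0−5 = 7

M = 7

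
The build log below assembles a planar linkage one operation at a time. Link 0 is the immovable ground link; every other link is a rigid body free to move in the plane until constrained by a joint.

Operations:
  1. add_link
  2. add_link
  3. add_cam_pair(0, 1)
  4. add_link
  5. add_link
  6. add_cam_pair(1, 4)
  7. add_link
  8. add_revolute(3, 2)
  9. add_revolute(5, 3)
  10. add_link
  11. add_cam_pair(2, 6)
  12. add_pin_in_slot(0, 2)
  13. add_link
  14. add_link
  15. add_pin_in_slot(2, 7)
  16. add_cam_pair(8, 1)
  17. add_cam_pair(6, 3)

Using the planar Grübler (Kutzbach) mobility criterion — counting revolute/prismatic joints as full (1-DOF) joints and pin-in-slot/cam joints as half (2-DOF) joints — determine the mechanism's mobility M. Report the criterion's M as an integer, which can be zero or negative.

M = 13

link 0 = ground. State L|J1|J2 = 1|0|0
+link1  2|0|0
+link2  3|0|0
C(0,1) f=2→J2  3|0|1
+link3  4|0|1
+link4  5|0|1
C(1,4) f=2→J2  5|0|2
+link5  6|0|2
R(3,2) f=1→J1  6|1|2
R(5,3) f=1→J1  6|2|2
+link6  7|2|2
C(2,6) f=2→J2  7|2|3
PS(0,2) f=2→J2  7|2|4
+link7  8|2|4
+link8  9|2|4
PS(2,7) f=2→J2  9|2|5
C(8,1) f=2→J2  9|2|6
C(6,3) f=2→J2  9|2|7
M = 3(9−1)−2·2−7 = 24−4−7 = 13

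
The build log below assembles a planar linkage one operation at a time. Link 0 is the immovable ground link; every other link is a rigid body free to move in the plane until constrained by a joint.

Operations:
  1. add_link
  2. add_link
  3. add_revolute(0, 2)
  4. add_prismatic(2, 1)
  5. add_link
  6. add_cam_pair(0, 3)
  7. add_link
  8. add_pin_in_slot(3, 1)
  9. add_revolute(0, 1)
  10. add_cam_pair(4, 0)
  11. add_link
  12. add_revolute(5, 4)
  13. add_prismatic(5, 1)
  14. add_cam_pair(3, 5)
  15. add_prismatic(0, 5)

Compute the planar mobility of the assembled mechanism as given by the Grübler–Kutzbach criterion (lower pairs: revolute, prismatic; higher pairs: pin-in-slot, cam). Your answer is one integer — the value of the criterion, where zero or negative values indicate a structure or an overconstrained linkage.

link 0 = ground. State L|J1|J2 = 1|0|0
+link1  2|0|0
+link2  3|0|0
R(0,2) f=1→J1  3|1|0
P(2,1) f=1→J1  3|2|0
+link3  4|2|0
C(0,3) f=2→J2  4|2|1
+link4  5|2|1
PS(3,1) f=2→J2  5|2|2
R(0,1) f=1→J1  5|3|2
C(4,0) f=2→J2  5|3|3
+link5  6|3|3
R(5,4) f=1→J1  6|4|3
P(5,1) f=1→J1  6|5|3
C(3,5) f=2→J2  6|5|4
P(0,5) f=1→J1  6|6|4
M = 3(6−1)−2·6−4 = 15−12−4 = -1

M = -1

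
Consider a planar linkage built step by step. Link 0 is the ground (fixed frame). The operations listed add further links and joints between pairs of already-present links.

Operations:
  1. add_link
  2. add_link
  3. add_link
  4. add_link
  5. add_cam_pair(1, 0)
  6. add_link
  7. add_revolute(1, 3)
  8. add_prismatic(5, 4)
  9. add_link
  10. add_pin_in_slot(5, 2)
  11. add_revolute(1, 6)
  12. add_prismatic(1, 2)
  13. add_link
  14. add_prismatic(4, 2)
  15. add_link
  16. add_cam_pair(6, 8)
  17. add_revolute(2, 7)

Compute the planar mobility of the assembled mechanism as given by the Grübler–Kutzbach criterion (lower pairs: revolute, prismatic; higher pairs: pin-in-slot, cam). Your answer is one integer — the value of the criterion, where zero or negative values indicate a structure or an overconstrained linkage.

L=1 J1=0 J2=0
add link → L=2 J1=0 J2=0
add link → L=3 J1=0 J2=0
add link → L=4 J1=0 J2=0
add link → L=5 J1=0 J2=0
C@1,0 dof=2 J2 → L=5 J1=0 J2=1
add link → L=6 J1=0 J2=1
R@1,3 dof=1 J1 → L=6 J1=1 J2=1
P@5,4 dof=1 J1 → L=6 J1=2 J2=1
add link → L=7 J1=2 J2=1
PS@5,2 dof=2 J2 → L=7 J1=2 J2=2
R@1,6 dof=1 J1 → L=7 J1=3 J2=2
P@1,2 dof=1 J1 → L=7 J1=4 J2=2
add link → L=8 J1=4 J2=2
P@4,2 dof=1 J1 → L=8 J1=5 J2=2
add link → L=9 J1=5 J2=2
C@6,8 dof=2 J2 → L=9 J1=5 J2=3
R@2,7 dof=1 J1 → L=9 J1=6 J2=3
M=3(L−1)−2J1−J2=3·8−2·6−3=9

M = 9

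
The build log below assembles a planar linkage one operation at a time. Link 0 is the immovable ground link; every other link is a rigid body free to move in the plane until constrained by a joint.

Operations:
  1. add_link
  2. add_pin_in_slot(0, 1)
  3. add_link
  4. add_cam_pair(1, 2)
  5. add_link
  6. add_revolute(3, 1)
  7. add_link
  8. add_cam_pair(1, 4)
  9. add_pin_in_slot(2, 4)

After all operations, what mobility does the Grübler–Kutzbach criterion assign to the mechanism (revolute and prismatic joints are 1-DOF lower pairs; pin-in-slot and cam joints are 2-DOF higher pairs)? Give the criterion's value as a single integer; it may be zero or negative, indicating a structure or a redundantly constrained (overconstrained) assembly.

ground; <1,0,0>
#1 <2,0,0>
PS:0↔1 J2 <2,0,1>
#2 <3,0,1>
C:1↔2 J2 <3,0,2>
#3 <4,0,2>
R:3↔1 J1 <4,1,2>
#4 <5,1,2>
C:1↔4 J2 <5,1,3>
PS:2↔4 J2 <5,1,4>
3×4 − 2×1 − 1×4 = 6

M = 6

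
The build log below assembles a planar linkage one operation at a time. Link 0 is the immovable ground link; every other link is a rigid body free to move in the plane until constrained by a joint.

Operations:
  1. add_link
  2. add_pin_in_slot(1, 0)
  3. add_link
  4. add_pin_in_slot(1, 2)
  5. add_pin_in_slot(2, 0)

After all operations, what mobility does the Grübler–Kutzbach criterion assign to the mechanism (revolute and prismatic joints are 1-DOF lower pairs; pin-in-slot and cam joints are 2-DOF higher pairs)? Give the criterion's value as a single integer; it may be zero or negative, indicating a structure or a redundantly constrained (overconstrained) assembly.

M = 3

L=1 J1=0 J2=0
add link → L=2 J1=0 J2=0
PS@1,0 dof=2 J2 → L=2 J1=0 J2=1
add link → L=3 J1=0 J2=1
PS@1,2 dof=2 J2 → L=3 J1=0 J2=2
PS@2,0 dof=2 J2 → L=3 J1=0 J2=3
M=3(L−1)−2J1−J2=3·2−2·0−3=3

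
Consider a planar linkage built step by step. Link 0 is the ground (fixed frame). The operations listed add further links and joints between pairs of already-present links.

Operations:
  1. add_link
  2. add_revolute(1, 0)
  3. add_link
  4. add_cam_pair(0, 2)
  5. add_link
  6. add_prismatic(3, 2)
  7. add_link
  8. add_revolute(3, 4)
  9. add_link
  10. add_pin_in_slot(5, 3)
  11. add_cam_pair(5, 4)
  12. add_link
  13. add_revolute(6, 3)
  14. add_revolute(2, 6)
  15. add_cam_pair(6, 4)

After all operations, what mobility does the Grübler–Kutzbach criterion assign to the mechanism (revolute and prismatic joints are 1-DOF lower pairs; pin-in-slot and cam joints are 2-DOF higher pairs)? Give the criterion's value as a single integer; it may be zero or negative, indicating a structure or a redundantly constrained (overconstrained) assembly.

M = 4

ground; <1,0,0>
#1 <2,0,0>
R:1↔0 J1 <2,1,0>
#2 <3,1,0>
C:0↔2 J2 <3,1,1>
#3 <4,1,1>
P:3↔2 J1 <4,2,1>
#4 <5,2,1>
R:3↔4 J1 <5,3,1>
#5 <6,3,1>
PS:5↔3 J2 <6,3,2>
C:5↔4 J2 <6,3,3>
#6 <7,3,3>
R:6↔3 J1 <7,4,3>
R:2↔6 J1 <7,5,3>
C:6↔4 J2 <7,5,4>
3×6 − 2×5 − 1×4 = 4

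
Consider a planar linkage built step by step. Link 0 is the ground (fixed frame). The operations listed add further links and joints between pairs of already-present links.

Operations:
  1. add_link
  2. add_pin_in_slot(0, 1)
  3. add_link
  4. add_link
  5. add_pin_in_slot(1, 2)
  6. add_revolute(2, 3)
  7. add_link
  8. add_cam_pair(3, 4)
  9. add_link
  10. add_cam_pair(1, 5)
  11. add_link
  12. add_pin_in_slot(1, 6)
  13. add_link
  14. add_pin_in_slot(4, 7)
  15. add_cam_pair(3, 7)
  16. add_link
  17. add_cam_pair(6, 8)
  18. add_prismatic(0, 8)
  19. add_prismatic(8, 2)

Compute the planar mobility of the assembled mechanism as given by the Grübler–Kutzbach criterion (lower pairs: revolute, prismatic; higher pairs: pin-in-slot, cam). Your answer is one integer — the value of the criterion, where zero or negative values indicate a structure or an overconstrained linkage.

[1;0;0] (link 0 is ground)
L+ [2;0;0]
PS(0,1)∈J2 [2;0;1]
L+ [3;0;1]
L+ [4;0;1]
PS(1,2)∈J2 [4;0;2]
R(2,3)∈J1 [4;1;2]
L+ [5;1;2]
C(3,4)∈J2 [5;1;3]
L+ [6;1;3]
C(1,5)∈J2 [6;1;4]
L+ [7;1;4]
PS(1,6)∈J2 [7;1;5]
L+ [8;1;5]
PS(4,7)∈J2 [8;1;6]
C(3,7)∈J2 [8;1;7]
L+ [9;1;7]
C(6,8)∈J2 [9;1;8]
P(0,8)∈J1 [9;2;8]
P(8,2)∈J1 [9;3;8]
mobility = 24 − 6 − 8 = 10

M = 10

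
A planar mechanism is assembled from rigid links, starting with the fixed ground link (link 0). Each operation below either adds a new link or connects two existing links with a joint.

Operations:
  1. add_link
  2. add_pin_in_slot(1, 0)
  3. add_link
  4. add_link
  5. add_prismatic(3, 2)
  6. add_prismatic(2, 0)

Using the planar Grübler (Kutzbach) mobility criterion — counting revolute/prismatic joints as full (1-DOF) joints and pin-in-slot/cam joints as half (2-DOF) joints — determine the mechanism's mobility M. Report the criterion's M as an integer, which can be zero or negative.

L=1 J1=0 J2=0
add link → L=2 J1=0 J2=0
PS@1,0 dof=2 J2 → L=2 J1=0 J2=1
add link → L=3 J1=0 J2=1
add link → L=4 J1=0 J2=1
P@3,2 dof=1 J1 → L=4 J1=1 J2=1
P@2,0 dof=1 J1 → L=4 J1=2 J2=1
M=3(L−1)−2J1−J2=3·3−2·2−1=4

M = 4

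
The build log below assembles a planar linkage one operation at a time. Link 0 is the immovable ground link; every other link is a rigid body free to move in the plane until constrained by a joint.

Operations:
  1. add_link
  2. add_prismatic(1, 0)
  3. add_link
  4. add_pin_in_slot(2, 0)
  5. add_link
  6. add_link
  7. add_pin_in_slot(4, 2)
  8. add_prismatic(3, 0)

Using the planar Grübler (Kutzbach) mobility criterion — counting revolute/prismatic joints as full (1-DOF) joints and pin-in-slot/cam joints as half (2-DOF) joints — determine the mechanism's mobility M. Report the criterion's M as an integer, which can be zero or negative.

[1;0;0] (link 0 is ground)
L+ [2;0;0]
P(1,0)∈J1 [2;1;0]
L+ [3;1;0]
PS(2,0)∈J2 [3;1;1]
L+ [4;1;1]
L+ [5;1;1]
PS(4,2)∈J2 [5;1;2]
P(3,0)∈J1 [5;2;2]
mobility = 12 − 4 − 2 = 6

M = 6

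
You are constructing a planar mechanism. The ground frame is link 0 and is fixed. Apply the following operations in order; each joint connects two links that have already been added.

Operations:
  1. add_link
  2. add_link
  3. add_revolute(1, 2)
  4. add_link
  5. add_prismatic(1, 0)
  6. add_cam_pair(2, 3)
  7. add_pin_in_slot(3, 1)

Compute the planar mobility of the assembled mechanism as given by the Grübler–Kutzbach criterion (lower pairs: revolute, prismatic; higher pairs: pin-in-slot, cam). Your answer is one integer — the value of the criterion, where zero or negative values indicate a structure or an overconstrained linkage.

(L,J1,J2)=(1,0,0); link0 fixed
link1: (2,0,0)
link2: (3,0,0)
R 1-2 [J1]: (3,1,0)
link3: (4,1,0)
P 1-0 [J1]: (4,2,0)
C 2-3 [J2]: (4,2,1)
PS 3-1 [J2]: (4,2,2)
Grübler: 3·3 − 2·2 − 2 = 3

M = 3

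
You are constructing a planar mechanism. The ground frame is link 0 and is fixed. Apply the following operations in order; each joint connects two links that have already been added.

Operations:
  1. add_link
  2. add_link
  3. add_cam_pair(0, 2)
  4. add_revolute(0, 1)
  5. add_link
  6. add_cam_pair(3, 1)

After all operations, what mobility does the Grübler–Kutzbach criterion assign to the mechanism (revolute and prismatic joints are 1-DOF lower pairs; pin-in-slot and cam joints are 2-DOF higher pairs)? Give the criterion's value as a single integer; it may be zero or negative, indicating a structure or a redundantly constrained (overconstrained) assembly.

[1;0;0] (link 0 is ground)
L+ [2;0;0]
L+ [3;0;0]
C(0,2)∈J2 [3;0;1]
R(0,1)∈J1 [3;1;1]
L+ [4;1;1]
C(3,1)∈J2 [4;1;2]
mobility = 9 − 2 − 2 = 5

M = 5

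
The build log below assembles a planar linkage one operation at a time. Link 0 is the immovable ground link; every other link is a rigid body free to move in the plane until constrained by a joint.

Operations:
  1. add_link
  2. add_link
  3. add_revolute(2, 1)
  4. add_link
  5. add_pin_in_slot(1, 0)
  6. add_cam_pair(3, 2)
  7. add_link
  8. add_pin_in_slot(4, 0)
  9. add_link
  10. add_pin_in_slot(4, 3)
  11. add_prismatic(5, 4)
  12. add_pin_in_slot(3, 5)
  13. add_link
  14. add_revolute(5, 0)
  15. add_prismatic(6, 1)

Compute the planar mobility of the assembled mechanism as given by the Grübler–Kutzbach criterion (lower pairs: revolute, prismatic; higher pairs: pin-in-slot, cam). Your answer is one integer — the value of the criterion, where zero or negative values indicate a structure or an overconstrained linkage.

M = 5

(L,J1,J2)=(1,0,0); link0 fixed
link1: (2,0,0)
link2: (3,0,0)
R 2-1 [J1]: (3,1,0)
link3: (4,1,0)
PS 1-0 [J2]: (4,1,1)
C 3-2 [J2]: (4,1,2)
link4: (5,1,2)
PS 4-0 [J2]: (5,1,3)
link5: (6,1,3)
PS 4-3 [J2]: (6,1,4)
P 5-4 [J1]: (6,2,4)
PS 3-5 [J2]: (6,2,5)
link6: (7,2,5)
R 5-0 [J1]: (7,3,5)
P 6-1 [J1]: (7,4,5)
Grübler: 3·6 − 2·4 − 5 = 5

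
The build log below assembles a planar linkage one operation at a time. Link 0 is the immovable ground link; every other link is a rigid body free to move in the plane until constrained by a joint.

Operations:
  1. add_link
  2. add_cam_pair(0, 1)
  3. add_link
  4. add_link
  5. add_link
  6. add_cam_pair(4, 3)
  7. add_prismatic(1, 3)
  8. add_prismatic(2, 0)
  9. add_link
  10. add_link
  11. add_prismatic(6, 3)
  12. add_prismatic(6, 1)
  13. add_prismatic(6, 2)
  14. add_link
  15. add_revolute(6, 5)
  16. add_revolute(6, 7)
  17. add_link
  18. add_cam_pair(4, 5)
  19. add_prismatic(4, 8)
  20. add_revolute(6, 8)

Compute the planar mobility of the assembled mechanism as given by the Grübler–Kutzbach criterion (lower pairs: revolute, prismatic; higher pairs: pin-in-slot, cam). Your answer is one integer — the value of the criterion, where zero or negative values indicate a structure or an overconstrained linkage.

M = 3

ground; <1,0,0>
#1 <2,0,0>
C:0↔1 J2 <2,0,1>
#2 <3,0,1>
#3 <4,0,1>
#4 <5,0,1>
C:4↔3 J2 <5,0,2>
P:1↔3 J1 <5,1,2>
P:2↔0 J1 <5,2,2>
#5 <6,2,2>
#6 <7,2,2>
P:6↔3 J1 <7,3,2>
P:6↔1 J1 <7,4,2>
P:6↔2 J1 <7,5,2>
#7 <8,5,2>
R:6↔5 J1 <8,6,2>
R:6↔7 J1 <8,7,2>
#8 <9,7,2>
C:4↔5 J2 <9,7,3>
P:4↔8 J1 <9,8,3>
R:6↔8 J1 <9,9,3>
3×8 − 2×9 − 1×3 = 3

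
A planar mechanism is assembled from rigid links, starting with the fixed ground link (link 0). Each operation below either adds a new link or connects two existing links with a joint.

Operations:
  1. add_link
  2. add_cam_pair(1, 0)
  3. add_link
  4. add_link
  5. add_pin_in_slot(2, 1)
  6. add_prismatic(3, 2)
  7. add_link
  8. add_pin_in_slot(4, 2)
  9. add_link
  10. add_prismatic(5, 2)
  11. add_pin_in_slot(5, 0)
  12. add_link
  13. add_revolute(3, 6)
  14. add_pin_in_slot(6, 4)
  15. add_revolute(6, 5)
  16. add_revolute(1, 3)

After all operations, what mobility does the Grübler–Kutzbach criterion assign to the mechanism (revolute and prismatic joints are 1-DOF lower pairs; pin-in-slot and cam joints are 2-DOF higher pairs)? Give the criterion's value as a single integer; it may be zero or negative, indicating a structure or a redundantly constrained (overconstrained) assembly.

[1;0;0] (link 0 is ground)
L+ [2;0;0]
C(1,0)∈J2 [2;0;1]
L+ [3;0;1]
L+ [4;0;1]
PS(2,1)∈J2 [4;0;2]
P(3,2)∈J1 [4;1;2]
L+ [5;1;2]
PS(4,2)∈J2 [5;1;3]
L+ [6;1;3]
P(5,2)∈J1 [6;2;3]
PS(5,0)∈J2 [6;2;4]
L+ [7;2;4]
R(3,6)∈J1 [7;3;4]
PS(6,4)∈J2 [7;3;5]
R(6,5)∈J1 [7;4;5]
R(1,3)∈J1 [7;5;5]
mobility = 18 − 10 − 5 = 3

M = 3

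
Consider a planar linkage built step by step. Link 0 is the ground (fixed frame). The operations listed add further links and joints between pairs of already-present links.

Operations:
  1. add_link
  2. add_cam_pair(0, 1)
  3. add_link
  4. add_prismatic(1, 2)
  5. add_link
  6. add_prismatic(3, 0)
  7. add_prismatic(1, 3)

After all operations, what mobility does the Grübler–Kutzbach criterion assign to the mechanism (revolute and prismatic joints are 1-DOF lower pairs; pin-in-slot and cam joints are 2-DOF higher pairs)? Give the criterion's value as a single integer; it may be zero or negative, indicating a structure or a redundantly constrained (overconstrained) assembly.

M = 2

L=1 J1=0 J2=0
add link → L=2 J1=0 J2=0
C@0,1 dof=2 J2 → L=2 J1=0 J2=1
add link → L=3 J1=0 J2=1
P@1,2 dof=1 J1 → L=3 J1=1 J2=1
add link → L=4 J1=1 J2=1
P@3,0 dof=1 J1 → L=4 J1=2 J2=1
P@1,3 dof=1 J1 → L=4 J1=3 J2=1
M=3(L−1)−2J1−J2=3·3−2·3−1=2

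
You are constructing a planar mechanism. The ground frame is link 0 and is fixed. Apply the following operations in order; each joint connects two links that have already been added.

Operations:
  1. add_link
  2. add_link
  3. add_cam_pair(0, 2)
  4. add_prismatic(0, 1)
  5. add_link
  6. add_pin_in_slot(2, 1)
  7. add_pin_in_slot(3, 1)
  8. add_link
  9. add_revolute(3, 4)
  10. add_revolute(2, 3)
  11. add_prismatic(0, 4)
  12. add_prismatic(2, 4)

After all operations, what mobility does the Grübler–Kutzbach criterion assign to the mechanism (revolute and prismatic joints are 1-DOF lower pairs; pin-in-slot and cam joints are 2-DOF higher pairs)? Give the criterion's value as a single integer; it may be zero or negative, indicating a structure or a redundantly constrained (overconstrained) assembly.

M = -1

[1;0;0] (link 0 is ground)
L+ [2;0;0]
L+ [3;0;0]
C(0,2)∈J2 [3;0;1]
P(0,1)∈J1 [3;1;1]
L+ [4;1;1]
PS(2,1)∈J2 [4;1;2]
PS(3,1)∈J2 [4;1;3]
L+ [5;1;3]
R(3,4)∈J1 [5;2;3]
R(2,3)∈J1 [5;3;3]
P(0,4)∈J1 [5;4;3]
P(2,4)∈J1 [5;5;3]
mobility = 12 − 10 − 3 = -1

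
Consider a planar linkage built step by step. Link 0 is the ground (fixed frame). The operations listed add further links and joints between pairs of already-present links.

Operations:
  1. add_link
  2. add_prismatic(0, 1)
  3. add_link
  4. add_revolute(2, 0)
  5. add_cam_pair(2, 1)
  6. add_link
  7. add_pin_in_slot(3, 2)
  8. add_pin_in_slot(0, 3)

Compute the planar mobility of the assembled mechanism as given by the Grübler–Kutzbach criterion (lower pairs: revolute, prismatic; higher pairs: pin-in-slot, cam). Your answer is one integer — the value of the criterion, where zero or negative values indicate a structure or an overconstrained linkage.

L=1 J1=0 J2=0
add link → L=2 J1=0 J2=0
P@0,1 dof=1 J1 → L=2 J1=1 J2=0
add link → L=3 J1=1 J2=0
R@2,0 dof=1 J1 → L=3 J1=2 J2=0
C@2,1 dof=2 J2 → L=3 J1=2 J2=1
add link → L=4 J1=2 J2=1
PS@3,2 dof=2 J2 → L=4 J1=2 J2=2
PS@0,3 dof=2 J2 → L=4 J1=2 J2=3
M=3(L−1)−2J1−J2=3·3−2·2−3=2

M = 2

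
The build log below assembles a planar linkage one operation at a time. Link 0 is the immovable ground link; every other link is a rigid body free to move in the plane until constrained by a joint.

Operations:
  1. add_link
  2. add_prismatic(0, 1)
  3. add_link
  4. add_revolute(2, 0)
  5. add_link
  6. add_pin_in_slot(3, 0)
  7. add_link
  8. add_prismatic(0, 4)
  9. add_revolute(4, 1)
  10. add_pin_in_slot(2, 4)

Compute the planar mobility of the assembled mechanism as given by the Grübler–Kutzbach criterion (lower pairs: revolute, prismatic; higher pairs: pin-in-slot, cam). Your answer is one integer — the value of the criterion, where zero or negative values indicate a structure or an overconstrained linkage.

link 0 = ground. State L|J1|J2 = 1|0|0
+link1  2|0|0
P(0,1) f=1→J1  2|1|0
+link2  3|1|0
R(2,0) f=1→J1  3|2|0
+link3  4|2|0
PS(3,0) f=2→J2  4|2|1
+link4  5|2|1
P(0,4) f=1→J1  5|3|1
R(4,1) f=1→J1  5|4|1
PS(2,4) f=2→J2  5|4|2
M = 3(5−1)−2·4−2 = 12−8−2 = 2

M = 2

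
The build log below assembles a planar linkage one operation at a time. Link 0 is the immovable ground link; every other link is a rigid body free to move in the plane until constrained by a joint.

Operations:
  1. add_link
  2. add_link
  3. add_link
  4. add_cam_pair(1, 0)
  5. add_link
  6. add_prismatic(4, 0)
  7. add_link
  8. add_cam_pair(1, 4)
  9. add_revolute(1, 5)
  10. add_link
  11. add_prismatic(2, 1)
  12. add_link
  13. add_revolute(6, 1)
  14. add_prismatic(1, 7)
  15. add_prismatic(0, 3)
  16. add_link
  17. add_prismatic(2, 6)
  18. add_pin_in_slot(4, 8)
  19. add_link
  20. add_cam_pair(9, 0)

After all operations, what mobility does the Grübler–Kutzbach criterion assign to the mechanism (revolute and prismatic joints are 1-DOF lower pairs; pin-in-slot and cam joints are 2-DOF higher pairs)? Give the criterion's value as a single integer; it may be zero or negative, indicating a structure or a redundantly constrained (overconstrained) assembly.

M = 9

[1;0;0] (link 0 is ground)
L+ [2;0;0]
L+ [3;0;0]
L+ [4;0;0]
C(1,0)∈J2 [4;0;1]
L+ [5;0;1]
P(4,0)∈J1 [5;1;1]
L+ [6;1;1]
C(1,4)∈J2 [6;1;2]
R(1,5)∈J1 [6;2;2]
L+ [7;2;2]
P(2,1)∈J1 [7;3;2]
L+ [8;3;2]
R(6,1)∈J1 [8;4;2]
P(1,7)∈J1 [8;5;2]
P(0,3)∈J1 [8;6;2]
L+ [9;6;2]
P(2,6)∈J1 [9;7;2]
PS(4,8)∈J2 [9;7;3]
L+ [10;7;3]
C(9,0)∈J2 [10;7;4]
mobility = 27 − 14 − 4 = 9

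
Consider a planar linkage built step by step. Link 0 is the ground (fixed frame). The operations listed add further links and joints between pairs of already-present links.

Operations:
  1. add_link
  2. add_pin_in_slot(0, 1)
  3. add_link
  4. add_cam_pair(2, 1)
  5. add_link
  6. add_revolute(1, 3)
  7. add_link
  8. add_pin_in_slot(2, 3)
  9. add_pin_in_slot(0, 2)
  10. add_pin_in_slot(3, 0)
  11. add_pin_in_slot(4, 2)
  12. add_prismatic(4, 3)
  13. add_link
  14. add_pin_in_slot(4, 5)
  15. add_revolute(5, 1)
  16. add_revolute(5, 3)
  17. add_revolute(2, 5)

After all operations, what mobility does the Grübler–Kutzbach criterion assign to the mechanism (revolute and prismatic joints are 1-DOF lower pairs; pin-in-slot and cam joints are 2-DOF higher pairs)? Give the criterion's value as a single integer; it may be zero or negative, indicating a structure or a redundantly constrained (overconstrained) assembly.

M = -2

(L,J1,J2)=(1,0,0); link0 fixed
link1: (2,0,0)
PS 0-1 [J2]: (2,0,1)
link2: (3,0,1)
C 2-1 [J2]: (3,0,2)
link3: (4,0,2)
R 1-3 [J1]: (4,1,2)
link4: (5,1,2)
PS 2-3 [J2]: (5,1,3)
PS 0-2 [J2]: (5,1,4)
PS 3-0 [J2]: (5,1,5)
PS 4-2 [J2]: (5,1,6)
P 4-3 [J1]: (5,2,6)
link5: (6,2,6)
PS 4-5 [J2]: (6,2,7)
R 5-1 [J1]: (6,3,7)
R 5-3 [J1]: (6,4,7)
R 2-5 [J1]: (6,5,7)
Grübler: 3·5 − 2·5 − 7 = -2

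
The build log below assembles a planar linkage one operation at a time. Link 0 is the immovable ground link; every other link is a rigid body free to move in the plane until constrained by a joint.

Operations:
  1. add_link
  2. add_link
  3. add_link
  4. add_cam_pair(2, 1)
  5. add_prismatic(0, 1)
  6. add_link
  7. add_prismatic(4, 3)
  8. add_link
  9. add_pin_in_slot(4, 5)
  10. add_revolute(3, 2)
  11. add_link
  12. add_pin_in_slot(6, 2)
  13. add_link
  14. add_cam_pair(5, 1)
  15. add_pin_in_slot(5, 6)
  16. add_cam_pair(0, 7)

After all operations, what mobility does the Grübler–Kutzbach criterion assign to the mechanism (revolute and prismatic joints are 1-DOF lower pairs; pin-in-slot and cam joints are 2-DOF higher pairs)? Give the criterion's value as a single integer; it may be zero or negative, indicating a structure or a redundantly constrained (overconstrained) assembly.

L=1 J1=0 J2=0
add link → L=2 J1=0 J2=0
add link → L=3 J1=0 J2=0
add link → L=4 J1=0 J2=0
C@2,1 dof=2 J2 → L=4 J1=0 J2=1
P@0,1 dof=1 J1 → L=4 J1=1 J2=1
add link → L=5 J1=1 J2=1
P@4,3 dof=1 J1 → L=5 J1=2 J2=1
add link → L=6 J1=2 J2=1
PS@4,5 dof=2 J2 → L=6 J1=2 J2=2
R@3,2 dof=1 J1 → L=6 J1=3 J2=2
add link → L=7 J1=3 J2=2
PS@6,2 dof=2 J2 → L=7 J1=3 J2=3
add link → L=8 J1=3 J2=3
C@5,1 dof=2 J2 → L=8 J1=3 J2=4
PS@5,6 dof=2 J2 → L=8 J1=3 J2=5
C@0,7 dof=2 J2 → L=8 J1=3 J2=6
M=3(L−1)−2J1−J2=3·7−2·3−6=9

M = 9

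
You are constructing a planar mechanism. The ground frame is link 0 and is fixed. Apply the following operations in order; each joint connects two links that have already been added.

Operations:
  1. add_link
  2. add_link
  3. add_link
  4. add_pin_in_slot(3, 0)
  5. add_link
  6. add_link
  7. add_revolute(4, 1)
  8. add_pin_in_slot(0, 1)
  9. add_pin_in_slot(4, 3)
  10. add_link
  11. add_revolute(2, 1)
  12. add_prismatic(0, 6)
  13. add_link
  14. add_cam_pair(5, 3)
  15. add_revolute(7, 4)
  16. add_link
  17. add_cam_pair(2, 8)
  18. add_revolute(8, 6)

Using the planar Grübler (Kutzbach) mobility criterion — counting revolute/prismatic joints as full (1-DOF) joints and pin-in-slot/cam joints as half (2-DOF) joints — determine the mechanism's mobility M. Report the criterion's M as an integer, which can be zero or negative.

M = 9

[1;0;0] (link 0 is ground)
L+ [2;0;0]
L+ [3;0;0]
L+ [4;0;0]
PS(3,0)∈J2 [4;0;1]
L+ [5;0;1]
L+ [6;0;1]
R(4,1)∈J1 [6;1;1]
PS(0,1)∈J2 [6;1;2]
PS(4,3)∈J2 [6;1;3]
L+ [7;1;3]
R(2,1)∈J1 [7;2;3]
P(0,6)∈J1 [7;3;3]
L+ [8;3;3]
C(5,3)∈J2 [8;3;4]
R(7,4)∈J1 [8;4;4]
L+ [9;4;4]
C(2,8)∈J2 [9;4;5]
R(8,6)∈J1 [9;5;5]
mobility = 24 − 10 − 5 = 9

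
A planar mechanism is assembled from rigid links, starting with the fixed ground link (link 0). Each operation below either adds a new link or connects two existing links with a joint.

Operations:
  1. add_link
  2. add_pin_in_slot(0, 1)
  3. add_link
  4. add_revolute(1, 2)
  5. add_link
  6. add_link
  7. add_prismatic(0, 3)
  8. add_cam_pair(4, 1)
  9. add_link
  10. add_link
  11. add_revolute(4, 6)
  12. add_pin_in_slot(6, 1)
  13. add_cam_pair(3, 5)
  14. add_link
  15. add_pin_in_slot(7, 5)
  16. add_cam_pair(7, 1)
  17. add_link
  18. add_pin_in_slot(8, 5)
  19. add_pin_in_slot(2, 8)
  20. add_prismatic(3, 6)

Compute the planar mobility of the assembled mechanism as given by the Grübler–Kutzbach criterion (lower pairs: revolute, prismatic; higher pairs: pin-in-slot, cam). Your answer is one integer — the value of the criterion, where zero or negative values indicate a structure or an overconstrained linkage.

(L,J1,J2)=(1,0,0); link0 fixed
link1: (2,0,0)
PS 0-1 [J2]: (2,0,1)
link2: (3,0,1)
R 1-2 [J1]: (3,1,1)
link3: (4,1,1)
link4: (5,1,1)
P 0-3 [J1]: (5,2,1)
C 4-1 [J2]: (5,2,2)
link5: (6,2,2)
link6: (7,2,2)
R 4-6 [J1]: (7,3,2)
PS 6-1 [J2]: (7,3,3)
C 3-5 [J2]: (7,3,4)
link7: (8,3,4)
PS 7-5 [J2]: (8,3,5)
C 7-1 [J2]: (8,3,6)
link8: (9,3,6)
PS 8-5 [J2]: (9,3,7)
PS 2-8 [J2]: (9,3,8)
P 3-6 [J1]: (9,4,8)
Grübler: 3·8 − 2·4 − 8 = 8

M = 8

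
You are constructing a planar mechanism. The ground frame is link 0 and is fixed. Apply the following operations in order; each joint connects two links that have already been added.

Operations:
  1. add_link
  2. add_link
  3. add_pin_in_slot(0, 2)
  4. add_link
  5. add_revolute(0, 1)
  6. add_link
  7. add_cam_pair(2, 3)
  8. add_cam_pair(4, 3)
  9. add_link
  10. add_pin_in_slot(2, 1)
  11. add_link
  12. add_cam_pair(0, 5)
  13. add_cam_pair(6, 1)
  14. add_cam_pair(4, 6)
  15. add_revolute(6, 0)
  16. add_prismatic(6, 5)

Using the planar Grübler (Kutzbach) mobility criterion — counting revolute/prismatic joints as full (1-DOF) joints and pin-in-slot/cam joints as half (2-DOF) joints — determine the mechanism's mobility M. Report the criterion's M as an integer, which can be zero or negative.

L=1 J1=0 J2=0
add link → L=2 J1=0 J2=0
add link → L=3 J1=0 J2=0
PS@0,2 dof=2 J2 → L=3 J1=0 J2=1
add link → L=4 J1=0 J2=1
R@0,1 dof=1 J1 → L=4 J1=1 J2=1
add link → L=5 J1=1 J2=1
C@2,3 dof=2 J2 → L=5 J1=1 J2=2
C@4,3 dof=2 J2 → L=5 J1=1 J2=3
add link → L=6 J1=1 J2=3
PS@2,1 dof=2 J2 → L=6 J1=1 J2=4
add link → L=7 J1=1 J2=4
C@0,5 dof=2 J2 → L=7 J1=1 J2=5
C@6,1 dof=2 J2 → L=7 J1=1 J2=6
C@4,6 dof=2 J2 → L=7 J1=1 J2=7
R@6,0 dof=1 J1 → L=7 J1=2 J2=7
P@6,5 dof=1 J1 → L=7 J1=3 J2=7
M=3(L−1)−2J1−J2=3·6−2·3−7=5

M = 5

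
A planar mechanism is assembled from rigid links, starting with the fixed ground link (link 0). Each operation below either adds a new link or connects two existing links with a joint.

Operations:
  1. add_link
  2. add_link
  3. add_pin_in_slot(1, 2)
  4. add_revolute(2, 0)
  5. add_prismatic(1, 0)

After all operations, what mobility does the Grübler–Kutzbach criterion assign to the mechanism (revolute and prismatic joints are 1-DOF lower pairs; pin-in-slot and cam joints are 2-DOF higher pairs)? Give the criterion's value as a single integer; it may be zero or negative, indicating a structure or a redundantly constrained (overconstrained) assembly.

M = 1

(L,J1,J2)=(1,0,0); link0 fixed
link1: (2,0,0)
link2: (3,0,0)
PS 1-2 [J2]: (3,0,1)
R 2-0 [J1]: (3,1,1)
P 1-0 [J1]: (3,2,1)
Grübler: 3·2 − 2·2 − 1 = 1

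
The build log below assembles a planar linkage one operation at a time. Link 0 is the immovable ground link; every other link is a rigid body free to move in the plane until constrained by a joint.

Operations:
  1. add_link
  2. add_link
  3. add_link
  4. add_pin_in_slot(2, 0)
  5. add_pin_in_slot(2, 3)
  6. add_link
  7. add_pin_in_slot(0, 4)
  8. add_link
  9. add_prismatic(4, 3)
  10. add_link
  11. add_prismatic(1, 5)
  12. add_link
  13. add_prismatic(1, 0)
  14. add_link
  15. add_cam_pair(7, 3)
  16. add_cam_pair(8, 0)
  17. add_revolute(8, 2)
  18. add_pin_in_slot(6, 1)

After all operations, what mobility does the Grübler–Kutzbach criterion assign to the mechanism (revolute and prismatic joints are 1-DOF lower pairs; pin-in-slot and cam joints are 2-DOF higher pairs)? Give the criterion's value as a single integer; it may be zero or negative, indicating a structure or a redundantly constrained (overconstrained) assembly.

L=1 J1=0 J2=0
add link → L=2 J1=0 J2=0
add link → L=3 J1=0 J2=0
add link → L=4 J1=0 J2=0
PS@2,0 dof=2 J2 → L=4 J1=0 J2=1
PS@2,3 dof=2 J2 → L=4 J1=0 J2=2
add link → L=5 J1=0 J2=2
PS@0,4 dof=2 J2 → L=5 J1=0 J2=3
add link → L=6 J1=0 J2=3
P@4,3 dof=1 J1 → L=6 J1=1 J2=3
add link → L=7 J1=1 J2=3
P@1,5 dof=1 J1 → L=7 J1=2 J2=3
add link → L=8 J1=2 J2=3
P@1,0 dof=1 J1 → L=8 J1=3 J2=3
add link → L=9 J1=3 J2=3
C@7,3 dof=2 J2 → L=9 J1=3 J2=4
C@8,0 dof=2 J2 → L=9 J1=3 J2=5
R@8,2 dof=1 J1 → L=9 J1=4 J2=5
PS@6,1 dof=2 J2 → L=9 J1=4 J2=6
M=3(L−1)−2J1−J2=3·8−2·4−6=10

M = 10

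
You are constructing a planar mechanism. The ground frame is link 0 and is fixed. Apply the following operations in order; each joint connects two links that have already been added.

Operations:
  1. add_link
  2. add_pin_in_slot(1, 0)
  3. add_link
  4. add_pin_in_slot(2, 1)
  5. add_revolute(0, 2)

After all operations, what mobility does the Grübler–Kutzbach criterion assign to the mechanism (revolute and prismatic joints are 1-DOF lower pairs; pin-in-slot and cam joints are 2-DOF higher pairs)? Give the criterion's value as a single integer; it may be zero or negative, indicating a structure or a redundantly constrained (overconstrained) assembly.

link 0 = ground. State L|J1|J2 = 1|0|0
+link1  2|0|0
PS(1,0) f=2→J2  2|0|1
+link2  3|0|1
PS(2,1) f=2→J2  3|0|2
R(0,2) f=1→J1  3|1|2
M = 3(3−1)−2·1−2 = 6−2−2 = 2

M = 2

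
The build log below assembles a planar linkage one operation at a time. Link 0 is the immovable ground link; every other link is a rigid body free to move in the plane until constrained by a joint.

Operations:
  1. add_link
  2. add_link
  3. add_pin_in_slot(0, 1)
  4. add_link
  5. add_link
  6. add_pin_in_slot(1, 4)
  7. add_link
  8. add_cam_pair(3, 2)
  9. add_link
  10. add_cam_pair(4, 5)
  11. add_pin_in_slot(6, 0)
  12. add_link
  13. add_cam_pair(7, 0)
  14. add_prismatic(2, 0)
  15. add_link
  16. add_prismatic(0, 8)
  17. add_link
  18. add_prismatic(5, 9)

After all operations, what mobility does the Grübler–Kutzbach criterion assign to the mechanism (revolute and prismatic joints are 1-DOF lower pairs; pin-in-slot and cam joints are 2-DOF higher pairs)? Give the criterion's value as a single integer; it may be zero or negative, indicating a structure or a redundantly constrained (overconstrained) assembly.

ground; <1,0,0>
#1 <2,0,0>
#2 <3,0,0>
PS:0↔1 J2 <3,0,1>
#3 <4,0,1>
#4 <5,0,1>
PS:1↔4 J2 <5,0,2>
#5 <6,0,2>
C:3↔2 J2 <6,0,3>
#6 <7,0,3>
C:4↔5 J2 <7,0,4>
PS:6↔0 J2 <7,0,5>
#7 <8,0,5>
C:7↔0 J2 <8,0,6>
P:2↔0 J1 <8,1,6>
#8 <9,1,6>
P:0↔8 J1 <9,2,6>
#9 <10,2,6>
P:5↔9 J1 <10,3,6>
3×9 − 2×3 − 1×6 = 15

M = 15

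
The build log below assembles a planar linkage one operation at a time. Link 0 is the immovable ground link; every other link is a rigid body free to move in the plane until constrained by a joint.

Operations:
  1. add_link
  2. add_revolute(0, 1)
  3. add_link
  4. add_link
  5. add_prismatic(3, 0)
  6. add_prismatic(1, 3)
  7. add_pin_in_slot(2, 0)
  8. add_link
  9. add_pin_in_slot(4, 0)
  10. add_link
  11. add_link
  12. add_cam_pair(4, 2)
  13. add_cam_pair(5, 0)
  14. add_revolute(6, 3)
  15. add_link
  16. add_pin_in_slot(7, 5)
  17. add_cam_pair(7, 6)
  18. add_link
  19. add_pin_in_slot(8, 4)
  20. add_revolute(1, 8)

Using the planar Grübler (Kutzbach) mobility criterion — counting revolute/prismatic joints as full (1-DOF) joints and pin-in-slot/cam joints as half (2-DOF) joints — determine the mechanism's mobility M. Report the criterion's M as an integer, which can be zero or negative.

M = 7

link 0 = ground. State L|J1|J2 = 1|0|0
+link1  2|0|0
R(0,1) f=1→J1  2|1|0
+link2  3|1|0
+link3  4|1|0
P(3,0) f=1→J1  4|2|0
P(1,3) f=1→J1  4|3|0
PS(2,0) f=2→J2  4|3|1
+link4  5|3|1
PS(4,0) f=2→J2  5|3|2
+link5  6|3|2
+link6  7|3|2
C(4,2) f=2→J2  7|3|3
C(5,0) f=2→J2  7|3|4
R(6,3) f=1→J1  7|4|4
+link7  8|4|4
PS(7,5) f=2→J2  8|4|5
C(7,6) f=2→J2  8|4|6
+link8  9|4|6
PS(8,4) f=2→J2  9|4|7
R(1,8) f=1→J1  9|5|7
M = 3(9−1)−2·5−7 = 24−10−7 = 7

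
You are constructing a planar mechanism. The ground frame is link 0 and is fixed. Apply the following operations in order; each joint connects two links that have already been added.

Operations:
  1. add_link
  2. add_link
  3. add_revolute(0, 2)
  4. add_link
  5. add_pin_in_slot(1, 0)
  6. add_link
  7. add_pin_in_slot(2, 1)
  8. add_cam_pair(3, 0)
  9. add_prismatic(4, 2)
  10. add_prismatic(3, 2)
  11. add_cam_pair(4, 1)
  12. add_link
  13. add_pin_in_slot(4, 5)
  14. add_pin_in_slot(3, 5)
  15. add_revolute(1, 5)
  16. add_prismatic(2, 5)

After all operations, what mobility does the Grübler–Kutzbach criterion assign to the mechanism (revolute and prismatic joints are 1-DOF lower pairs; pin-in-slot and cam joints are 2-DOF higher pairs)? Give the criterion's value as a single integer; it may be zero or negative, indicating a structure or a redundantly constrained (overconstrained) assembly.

M = -1

L=1 J1=0 J2=0
add link → L=2 J1=0 J2=0
add link → L=3 J1=0 J2=0
R@0,2 dof=1 J1 → L=3 J1=1 J2=0
add link → L=4 J1=1 J2=0
PS@1,0 dof=2 J2 → L=4 J1=1 J2=1
add link → L=5 J1=1 J2=1
PS@2,1 dof=2 J2 → L=5 J1=1 J2=2
C@3,0 dof=2 J2 → L=5 J1=1 J2=3
P@4,2 dof=1 J1 → L=5 J1=2 J2=3
P@3,2 dof=1 J1 → L=5 J1=3 J2=3
C@4,1 dof=2 J2 → L=5 J1=3 J2=4
add link → L=6 J1=3 J2=4
PS@4,5 dof=2 J2 → L=6 J1=3 J2=5
PS@3,5 dof=2 J2 → L=6 J1=3 J2=6
R@1,5 dof=1 J1 → L=6 J1=4 J2=6
P@2,5 dof=1 J1 → L=6 J1=5 J2=6
M=3(L−1)−2J1−J2=3·5−2·5−6=-1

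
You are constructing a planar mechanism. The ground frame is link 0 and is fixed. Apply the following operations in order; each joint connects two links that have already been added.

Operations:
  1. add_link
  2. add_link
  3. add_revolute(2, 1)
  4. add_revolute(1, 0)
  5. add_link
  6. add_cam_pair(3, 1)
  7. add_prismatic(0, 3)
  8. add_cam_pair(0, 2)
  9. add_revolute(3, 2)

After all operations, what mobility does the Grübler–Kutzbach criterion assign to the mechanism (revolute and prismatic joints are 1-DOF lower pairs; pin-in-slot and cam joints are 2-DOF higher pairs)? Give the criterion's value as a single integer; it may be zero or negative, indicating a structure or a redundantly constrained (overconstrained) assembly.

L=1 J1=0 J2=0
add link → L=2 J1=0 J2=0
add link → L=3 J1=0 J2=0
R@2,1 dof=1 J1 → L=3 J1=1 J2=0
R@1,0 dof=1 J1 → L=3 J1=2 J2=0
add link → L=4 J1=2 J2=0
C@3,1 dof=2 J2 → L=4 J1=2 J2=1
P@0,3 dof=1 J1 → L=4 J1=3 J2=1
C@0,2 dof=2 J2 → L=4 J1=3 J2=2
R@3,2 dof=1 J1 → L=4 J1=4 J2=2
M=3(L−1)−2J1−J2=3·3−2·4−2=-1

M = -1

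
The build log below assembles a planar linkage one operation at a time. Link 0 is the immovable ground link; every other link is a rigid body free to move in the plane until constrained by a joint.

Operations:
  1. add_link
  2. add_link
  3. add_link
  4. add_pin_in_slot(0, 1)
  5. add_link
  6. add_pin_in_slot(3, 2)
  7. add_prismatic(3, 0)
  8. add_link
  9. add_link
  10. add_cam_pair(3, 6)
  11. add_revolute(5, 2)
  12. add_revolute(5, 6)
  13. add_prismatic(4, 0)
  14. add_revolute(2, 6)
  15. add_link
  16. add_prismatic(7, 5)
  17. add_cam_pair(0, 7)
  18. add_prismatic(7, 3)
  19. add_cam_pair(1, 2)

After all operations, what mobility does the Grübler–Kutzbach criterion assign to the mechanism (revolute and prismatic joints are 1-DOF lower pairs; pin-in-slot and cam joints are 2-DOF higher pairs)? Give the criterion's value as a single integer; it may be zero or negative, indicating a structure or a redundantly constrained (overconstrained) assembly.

link 0 = ground. State L|J1|J2 = 1|0|0
+link1  2|0|0
+link2  3|0|0
+link3  4|0|0
PS(0,1) f=2→J2  4|0|1
+link4  5|0|1
PS(3,2) f=2→J2  5|0|2
P(3,0) f=1→J1  5|1|2
+link5  6|1|2
+link6  7|1|2
C(3,6) f=2→J2  7|1|3
R(5,2) f=1→J1  7|2|3
R(5,6) f=1→J1  7|3|3
P(4,0) f=1→J1  7|4|3
R(2,6) f=1→J1  7|5|3
+link7  8|5|3
P(7,5) f=1→J1  8|6|3
C(0,7) f=2→J2  8|6|4
P(7,3) f=1→J1  8|7|4
C(1,2) f=2→J2  8|7|5
M = 3(8−1)−2·7−5 = 21−14−5 = 2

M = 2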